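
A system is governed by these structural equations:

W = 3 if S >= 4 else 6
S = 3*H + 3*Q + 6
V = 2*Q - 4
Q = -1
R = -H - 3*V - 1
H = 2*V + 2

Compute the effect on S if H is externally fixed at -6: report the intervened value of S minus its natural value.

12

The intervention breaks the incoming arrows to H: H = 2*V + 2 no longer applies, and H = -6.
S = 3*H + 3*Q + 6  [with H=-6, Q=-1]  = -15
Without intervention: V = 2*Q - 4  [with Q=-1]  = -6; H = 2*V + 2  [with V=-6]  = -10; S = 3*H + 3*Q + 6  [with H=-10, Q=-1]  = -27.
Change = -15 − (-27) = 12.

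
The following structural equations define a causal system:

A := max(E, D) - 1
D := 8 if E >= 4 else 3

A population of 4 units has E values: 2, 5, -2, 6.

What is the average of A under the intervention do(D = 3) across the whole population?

Under do(D=3), D's equation is replaced by D=3 for every unit. Per-unit A: 2, 4, 2, 5. Mean = 3.25.

3.25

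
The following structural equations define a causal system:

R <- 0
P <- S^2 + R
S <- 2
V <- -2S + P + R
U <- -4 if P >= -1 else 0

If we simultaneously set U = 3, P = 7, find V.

Under do(U = 3, P = 7), each intervened variable's structural equation is replaced by its fixed value.
V = -2S + P + R  [with S=2, P=7, R=0]  = 3

3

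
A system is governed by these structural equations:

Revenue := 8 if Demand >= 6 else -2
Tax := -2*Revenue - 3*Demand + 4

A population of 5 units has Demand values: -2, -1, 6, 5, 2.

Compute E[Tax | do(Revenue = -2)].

2

do(Revenue=-2) breaks Revenue's dependence on Demand. With Revenue=-2 fixed, Tax across the units is 14, 11, -10, -7, 2, mean 2.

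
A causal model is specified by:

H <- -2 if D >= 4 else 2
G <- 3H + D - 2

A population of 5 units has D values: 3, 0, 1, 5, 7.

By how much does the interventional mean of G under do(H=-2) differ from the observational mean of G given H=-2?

-2.8

Under do(H=-2), H's equation is replaced by H=-2 for every unit. Per-unit G: -5, -8, -7, -3, -1. Mean = -4.8.
Observing H=-2 restricts to units where H's equation naturally yields -2: D ∈ {5, 7}. In that subpopulation G = -3, -1, mean -2.
Difference = -4.8 − (-2) = -2.8.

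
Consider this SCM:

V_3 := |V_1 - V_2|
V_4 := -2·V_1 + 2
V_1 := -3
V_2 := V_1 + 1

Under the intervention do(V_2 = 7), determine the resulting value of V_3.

10

The intervention breaks the incoming arrows to V_2: V_2 := V_1 + 1 no longer applies, and V_2 = 7.
V_3 = |V_1 - V_2|  [with V_1=-3, V_2=7]  = 10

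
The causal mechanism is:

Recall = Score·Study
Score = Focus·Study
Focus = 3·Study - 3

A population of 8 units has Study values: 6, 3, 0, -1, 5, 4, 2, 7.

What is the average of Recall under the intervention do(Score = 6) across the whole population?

19.5

Every unit gets Score=6 under the intervention. Recall values become 36, 18, 0, -6, 30, 24, 12, 42; E[Recall|do(Score=6)] = 19.5.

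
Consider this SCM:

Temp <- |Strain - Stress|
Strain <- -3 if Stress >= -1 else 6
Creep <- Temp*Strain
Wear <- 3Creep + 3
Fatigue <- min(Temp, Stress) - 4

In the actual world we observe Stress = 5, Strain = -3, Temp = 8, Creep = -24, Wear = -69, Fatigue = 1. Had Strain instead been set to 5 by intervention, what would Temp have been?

The intervention breaks the incoming arrows to Strain: Strain <- -3 if Stress >= -1 else 6 no longer applies, and Strain = 5.
Temp = |Strain - Stress|  [with Strain=5, Stress=5]  = 0

0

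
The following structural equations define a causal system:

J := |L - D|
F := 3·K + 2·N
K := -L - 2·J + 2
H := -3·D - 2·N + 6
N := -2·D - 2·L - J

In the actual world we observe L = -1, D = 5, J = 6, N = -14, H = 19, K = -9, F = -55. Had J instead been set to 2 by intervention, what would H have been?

do(J=2) replaces the equation J := |L - D| with the constant J = 2.
N = -2·D - 2·L - J  [with D=5, L=-1, J=2]  = -10
H = -3·D - 2·N + 6  [with D=5, N=-10]  = 11

11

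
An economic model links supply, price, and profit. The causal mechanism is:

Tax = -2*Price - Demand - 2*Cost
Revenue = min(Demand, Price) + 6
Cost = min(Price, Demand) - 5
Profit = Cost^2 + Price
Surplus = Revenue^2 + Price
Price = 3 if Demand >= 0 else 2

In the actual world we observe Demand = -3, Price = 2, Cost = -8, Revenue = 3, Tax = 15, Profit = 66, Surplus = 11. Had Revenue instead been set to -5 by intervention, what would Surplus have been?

27

The intervention breaks the incoming arrows to Revenue: Revenue = min(Demand, Price) + 6 no longer applies, and Revenue = -5.
Price = 3 if Demand >= 0 else 2  [with Demand=-3]  = 2
Surplus = Revenue^2 + Price  [with Revenue=-5, Price=2]  = 27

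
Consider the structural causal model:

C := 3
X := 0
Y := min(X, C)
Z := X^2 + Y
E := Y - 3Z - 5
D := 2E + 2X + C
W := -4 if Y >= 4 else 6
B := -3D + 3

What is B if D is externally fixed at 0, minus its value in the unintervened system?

-21

Intervening sets D = 0 and removes its equation (D := 2E + 2X + C).
B = -3D + 3  [with D=0]  = 3
Without intervention: Y = min(X, C)  [with X=0, C=3]  = 0; Z = X^2 + Y  [with X=0, Y=0]  = 0; E = Y - 3Z - 5  [with Y=0, Z=0]  = -5; D = 2E + 2X + C  [with E=-5, X=0, C=3]  = -7; B = -3D + 3  [with D=-7]  = 24.
Change = 3 − 24 = -21.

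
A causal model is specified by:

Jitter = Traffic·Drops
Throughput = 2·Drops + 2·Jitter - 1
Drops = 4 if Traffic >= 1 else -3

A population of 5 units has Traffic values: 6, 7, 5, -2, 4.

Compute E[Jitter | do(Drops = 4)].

Under do(Drops=4), Drops's equation is replaced by Drops=4 for every unit. Per-unit Jitter: 24, 28, 20, -8, 16. Mean = 16.

16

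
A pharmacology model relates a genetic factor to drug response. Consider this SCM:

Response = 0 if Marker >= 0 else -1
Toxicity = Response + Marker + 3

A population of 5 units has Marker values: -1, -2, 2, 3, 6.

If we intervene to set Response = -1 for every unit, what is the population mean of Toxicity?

do(Response=-1) breaks Response's dependence on Marker. With Response=-1 fixed, Toxicity across the units is 1, 0, 4, 5, 8, mean 3.6.

3.6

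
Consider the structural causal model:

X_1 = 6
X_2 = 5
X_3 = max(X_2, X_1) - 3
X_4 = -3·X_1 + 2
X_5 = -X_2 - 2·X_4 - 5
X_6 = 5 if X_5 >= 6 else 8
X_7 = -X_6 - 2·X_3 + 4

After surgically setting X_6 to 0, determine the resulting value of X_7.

Intervening sets X_6 = 0 and removes its equation (X_6 = 5 if X_5 >= 6 else 8).
X_3 = max(X_2, X_1) - 3  [with X_2=5, X_1=6]  = 3
X_7 = -X_6 - 2·X_3 + 4  [with X_6=0, X_3=3]  = -2

-2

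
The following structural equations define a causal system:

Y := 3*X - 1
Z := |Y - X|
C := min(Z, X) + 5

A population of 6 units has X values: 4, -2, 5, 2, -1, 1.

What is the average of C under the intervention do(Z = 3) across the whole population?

Every unit gets Z=3 under the intervention. C values become 8, 3, 8, 7, 4, 6; E[C|do(Z=3)] = 6.

6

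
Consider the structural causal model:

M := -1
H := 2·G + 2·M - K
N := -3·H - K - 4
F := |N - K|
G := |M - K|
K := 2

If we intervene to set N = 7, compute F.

5

The intervention breaks the incoming arrows to N: N := -3·H - K - 4 no longer applies, and N = 7.
F = |N - K|  [with N=7, K=2]  = 5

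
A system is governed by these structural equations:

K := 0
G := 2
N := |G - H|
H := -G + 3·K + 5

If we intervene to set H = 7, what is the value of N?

5

The intervention breaks the incoming arrows to H: H := -G + 3·K + 5 no longer applies, and H = 7.
N = |G - H|  [with G=2, H=7]  = 5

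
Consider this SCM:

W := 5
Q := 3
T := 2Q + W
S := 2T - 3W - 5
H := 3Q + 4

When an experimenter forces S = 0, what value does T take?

Under do(S=0), the mechanism S := 2T - 3W - 5 is discarded; S is fixed at 0.
Since T is not a descendant of the intervened variable, it is unaffected.
T = 2Q + W  [with Q=3, W=5]  = 11

11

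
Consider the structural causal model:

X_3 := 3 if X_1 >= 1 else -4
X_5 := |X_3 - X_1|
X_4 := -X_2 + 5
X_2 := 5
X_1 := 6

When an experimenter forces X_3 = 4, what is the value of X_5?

2

do(X_3=4) replaces the equation X_3 := 3 if X_1 >= 1 else -4 with the constant X_3 = 4.
X_5 = |X_3 - X_1|  [with X_3=4, X_1=6]  = 2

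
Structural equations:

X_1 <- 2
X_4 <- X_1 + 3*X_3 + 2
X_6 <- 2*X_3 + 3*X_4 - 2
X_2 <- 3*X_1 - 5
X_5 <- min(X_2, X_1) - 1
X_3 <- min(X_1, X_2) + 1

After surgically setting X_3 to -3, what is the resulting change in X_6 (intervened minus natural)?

The intervention breaks the incoming arrows to X_3: X_3 <- min(X_1, X_2) + 1 no longer applies, and X_3 = -3.
X_4 = X_1 + 3*X_3 + 2  [with X_1=2, X_3=-3]  = -5
X_6 = 2*X_3 + 3*X_4 - 2  [with X_3=-3, X_4=-5]  = -23
Without intervention: X_2 = 3*X_1 - 5  [with X_1=2]  = 1; X_3 = min(X_1, X_2) + 1  [with X_1=2, X_2=1]  = 2; X_4 = X_1 + 3*X_3 + 2  [with X_1=2, X_3=2]  = 10; X_6 = 2*X_3 + 3*X_4 - 2  [with X_3=2, X_4=10]  = 32.
Change = -23 − 32 = -55.

-55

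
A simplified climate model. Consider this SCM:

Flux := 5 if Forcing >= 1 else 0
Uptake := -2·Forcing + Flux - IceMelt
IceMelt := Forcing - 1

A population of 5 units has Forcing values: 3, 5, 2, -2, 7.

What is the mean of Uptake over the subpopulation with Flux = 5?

-6.75

Conditioning on Flux=5 selects the 4 unit(s) with Forcing ∈ {3, 5, 2, 7}. Their Uptake values: -3, -9, 0, -15. Mean = -6.75.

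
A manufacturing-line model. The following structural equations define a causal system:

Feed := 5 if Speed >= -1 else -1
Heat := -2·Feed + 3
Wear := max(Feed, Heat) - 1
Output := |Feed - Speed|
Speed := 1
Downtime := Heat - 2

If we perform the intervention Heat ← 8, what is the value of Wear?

7

The intervention breaks the incoming arrows to Heat: Heat := -2·Feed + 3 no longer applies, and Heat = 8.
Feed = 5 if Speed >= -1 else -1  [with Speed=1]  = 5
Wear = max(Feed, Heat) - 1  [with Feed=5, Heat=8]  = 7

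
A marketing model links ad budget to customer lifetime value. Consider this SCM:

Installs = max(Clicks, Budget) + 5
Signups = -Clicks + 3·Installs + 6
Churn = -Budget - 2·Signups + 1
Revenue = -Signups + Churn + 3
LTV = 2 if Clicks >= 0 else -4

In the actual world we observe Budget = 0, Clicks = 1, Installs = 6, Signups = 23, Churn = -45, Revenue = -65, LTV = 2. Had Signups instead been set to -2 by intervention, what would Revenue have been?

10

Under do(Signups=-2), the mechanism Signups = -Clicks + 3·Installs + 6 is discarded; Signups is fixed at -2.
Churn = -Budget - 2·Signups + 1  [with Budget=0, Signups=-2]  = 5
Revenue = -Signups + Churn + 3  [with Signups=-2, Churn=5]  = 10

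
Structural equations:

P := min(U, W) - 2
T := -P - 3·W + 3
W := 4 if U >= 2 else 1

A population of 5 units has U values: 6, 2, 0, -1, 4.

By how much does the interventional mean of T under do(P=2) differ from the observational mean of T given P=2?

Every unit gets P=2 under the intervention. T values become -11, -11, -2, -2, -11; E[T|do(P=2)] = -7.4.
Conditioning on P=2 selects the 2 unit(s) with U ∈ {6, 4}. Their T values: -11, -11. Mean = -11.
Difference = -7.4 − (-11) = 3.6.

3.6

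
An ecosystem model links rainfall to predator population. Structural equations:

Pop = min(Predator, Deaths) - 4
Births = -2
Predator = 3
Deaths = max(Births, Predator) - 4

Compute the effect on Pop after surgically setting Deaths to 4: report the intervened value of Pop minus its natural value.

4

The intervention breaks the incoming arrows to Deaths: Deaths = max(Births, Predator) - 4 no longer applies, and Deaths = 4.
Pop = min(Predator, Deaths) - 4  [with Predator=3, Deaths=4]  = -1
Without intervention: Deaths = max(Births, Predator) - 4  [with Births=-2, Predator=3]  = -1; Pop = min(Predator, Deaths) - 4  [with Predator=3, Deaths=-1]  = -5.
Change = -1 − (-5) = 4.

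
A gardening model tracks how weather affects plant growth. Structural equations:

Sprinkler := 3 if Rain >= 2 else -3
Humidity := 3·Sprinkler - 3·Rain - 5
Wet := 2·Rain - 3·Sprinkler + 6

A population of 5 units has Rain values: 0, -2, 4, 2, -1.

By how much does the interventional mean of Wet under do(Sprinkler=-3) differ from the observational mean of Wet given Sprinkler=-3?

Under do(Sprinkler=-3), Sprinkler's equation is replaced by Sprinkler=-3 for every unit. Per-unit Wet: 15, 11, 23, 19, 13. Mean = 16.2.
Observing Sprinkler=-3 restricts to units where Sprinkler's equation naturally yields -3: Rain ∈ {0, -2, -1}. In that subpopulation Wet = 15, 11, 13, mean 13.
Difference = 16.2 − 13 = 3.2.

3.2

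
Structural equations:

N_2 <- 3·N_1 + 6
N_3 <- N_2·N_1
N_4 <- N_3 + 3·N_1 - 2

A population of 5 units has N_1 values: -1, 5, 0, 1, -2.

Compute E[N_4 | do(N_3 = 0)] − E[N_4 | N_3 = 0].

Under do(N_3=0), N_3's equation is replaced by N_3=0 for every unit. Per-unit N_4: -5, 13, -2, 1, -8. Mean = -0.2.
E[N_4|N_3=0] averages over only the 2 units with N_3=0 (N_1 = 0, -2): N_4 = -2, -8, mean -5.
Difference = -0.2 − (-5) = 4.8.

4.8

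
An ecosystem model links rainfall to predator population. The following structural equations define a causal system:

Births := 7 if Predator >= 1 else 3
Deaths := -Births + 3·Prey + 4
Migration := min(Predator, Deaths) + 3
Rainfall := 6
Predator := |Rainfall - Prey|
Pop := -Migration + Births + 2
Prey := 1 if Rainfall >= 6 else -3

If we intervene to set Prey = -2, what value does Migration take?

Under do(Prey=-2), the mechanism Prey := 1 if Rainfall >= 6 else -3 is discarded; Prey is fixed at -2.
Predator = |Rainfall - Prey|  [with Rainfall=6, Prey=-2]  = 8
Births = 7 if Predator >= 1 else 3  [with Predator=8]  = 7
Deaths = -Births + 3·Prey + 4  [with Births=7, Prey=-2]  = -9
Migration = min(Predator, Deaths) + 3  [with Predator=8, Deaths=-9]  = -6

-6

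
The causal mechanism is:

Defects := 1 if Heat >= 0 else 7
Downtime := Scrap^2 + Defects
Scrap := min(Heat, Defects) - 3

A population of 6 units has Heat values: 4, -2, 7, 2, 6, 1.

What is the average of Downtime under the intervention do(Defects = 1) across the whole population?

8.5

The intervention sets Defects=1 in all 6 units regardless of Heat. Recomputing Downtime per unit gives 5, 26, 5, 5, 5, 5; average 8.5.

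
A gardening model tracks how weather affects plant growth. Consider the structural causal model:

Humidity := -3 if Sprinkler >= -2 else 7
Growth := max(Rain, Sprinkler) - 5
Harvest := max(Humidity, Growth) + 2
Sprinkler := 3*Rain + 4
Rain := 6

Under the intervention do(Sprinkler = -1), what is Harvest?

3

do(Sprinkler=-1) replaces the equation Sprinkler := 3*Rain + 4 with the constant Sprinkler = -1.
Growth = max(Rain, Sprinkler) - 5  [with Rain=6, Sprinkler=-1]  = 1
Humidity = -3 if Sprinkler >= -2 else 7  [with Sprinkler=-1]  = -3
Harvest = max(Humidity, Growth) + 2  [with Humidity=-3, Growth=1]  = 3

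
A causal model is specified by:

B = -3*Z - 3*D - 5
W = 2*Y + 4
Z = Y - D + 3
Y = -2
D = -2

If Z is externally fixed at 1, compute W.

Under do(Z=1), the mechanism Z = Y - D + 3 is discarded; Z is fixed at 1.
Since W is not a descendant of the intervened variable, it is unaffected.
W = 2*Y + 4  [with Y=-2]  = 0

0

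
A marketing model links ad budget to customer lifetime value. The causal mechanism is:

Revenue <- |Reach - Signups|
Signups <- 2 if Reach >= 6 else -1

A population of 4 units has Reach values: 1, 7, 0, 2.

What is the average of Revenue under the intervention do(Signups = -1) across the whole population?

The intervention sets Signups=-1 in all 4 units regardless of Reach. Recomputing Revenue per unit gives 2, 8, 1, 3; average 3.5.

3.5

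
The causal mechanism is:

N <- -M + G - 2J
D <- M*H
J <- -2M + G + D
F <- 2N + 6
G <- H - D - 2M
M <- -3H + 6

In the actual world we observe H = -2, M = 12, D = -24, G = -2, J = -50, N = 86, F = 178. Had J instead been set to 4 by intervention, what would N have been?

The intervention breaks the incoming arrows to J: J <- -2M + G + D no longer applies, and J = 4.
M = -3H + 6  [with H=-2]  = 12
D = M*H  [with M=12, H=-2]  = -24
G = H - D - 2M  [with H=-2, D=-24, M=12]  = -2
N = -M + G - 2J  [with M=12, G=-2, J=4]  = -22

-22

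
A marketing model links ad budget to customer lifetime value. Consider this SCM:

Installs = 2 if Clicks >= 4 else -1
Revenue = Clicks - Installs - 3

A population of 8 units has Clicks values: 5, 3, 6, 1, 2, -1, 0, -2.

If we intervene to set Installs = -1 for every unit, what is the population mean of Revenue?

-0.25

Every unit gets Installs=-1 under the intervention. Revenue values become 3, 1, 4, -1, 0, -3, -2, -4; E[Revenue|do(Installs=-1)] = -0.25.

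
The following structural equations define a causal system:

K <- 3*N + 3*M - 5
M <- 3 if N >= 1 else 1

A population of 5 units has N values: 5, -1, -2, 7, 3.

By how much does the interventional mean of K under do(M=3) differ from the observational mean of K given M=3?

do(M=3) breaks M's dependence on N. With M=3 fixed, K across the units is 19, 1, -2, 25, 13, mean 11.2.
Conditioning on M=3 selects the 3 unit(s) with N ∈ {5, 7, 3}. Their K values: 19, 25, 13. Mean = 19.
Difference = 11.2 − 19 = -7.8.

-7.8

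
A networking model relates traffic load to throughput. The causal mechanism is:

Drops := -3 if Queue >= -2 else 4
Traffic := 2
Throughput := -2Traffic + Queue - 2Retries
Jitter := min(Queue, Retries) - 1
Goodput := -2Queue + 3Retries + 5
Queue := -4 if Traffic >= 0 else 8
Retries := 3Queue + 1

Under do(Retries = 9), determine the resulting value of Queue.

The intervention breaks the incoming arrows to Retries: Retries := 3Queue + 1 no longer applies, and Retries = 9.
Since Queue is not a descendant of the intervened variable, it is unaffected.
Queue = -4 if Traffic >= 0 else 8  [with Traffic=2]  = -4

-4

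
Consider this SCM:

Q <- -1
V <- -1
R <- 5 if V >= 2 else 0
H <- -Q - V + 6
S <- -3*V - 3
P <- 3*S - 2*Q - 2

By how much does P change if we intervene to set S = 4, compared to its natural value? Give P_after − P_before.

12

The intervention breaks the incoming arrows to S: S <- -3*V - 3 no longer applies, and S = 4.
P = 3*S - 2*Q - 2  [with S=4, Q=-1]  = 12
Without intervention: S = -3*V - 3  [with V=-1]  = 0; P = 3*S - 2*Q - 2  [with S=0, Q=-1]  = 0.
Change = 12 − 0 = 12.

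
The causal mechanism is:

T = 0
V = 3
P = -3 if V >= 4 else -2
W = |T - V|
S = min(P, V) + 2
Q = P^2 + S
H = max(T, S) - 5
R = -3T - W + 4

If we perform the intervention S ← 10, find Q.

The intervention breaks the incoming arrows to S: S = min(P, V) + 2 no longer applies, and S = 10.
P = -3 if V >= 4 else -2  [with V=3]  = -2
Q = P^2 + S  [with P=-2, S=10]  = 14

14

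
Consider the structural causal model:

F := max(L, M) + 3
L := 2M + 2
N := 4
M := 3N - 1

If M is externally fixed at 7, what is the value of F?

19

Under do(M=7), the mechanism M := 3N - 1 is discarded; M is fixed at 7.
L = 2M + 2  [with M=7]  = 16
F = max(L, M) + 3  [with L=16, M=7]  = 19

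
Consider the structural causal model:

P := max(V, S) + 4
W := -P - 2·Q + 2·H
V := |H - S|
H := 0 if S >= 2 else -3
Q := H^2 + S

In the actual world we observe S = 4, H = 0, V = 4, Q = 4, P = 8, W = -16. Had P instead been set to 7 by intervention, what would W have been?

The intervention breaks the incoming arrows to P: P := max(V, S) + 4 no longer applies, and P = 7.
H = 0 if S >= 2 else -3  [with S=4]  = 0
Q = H^2 + S  [with H=0, S=4]  = 4
W = -P - 2·Q + 2·H  [with P=7, Q=4, H=0]  = -15

-15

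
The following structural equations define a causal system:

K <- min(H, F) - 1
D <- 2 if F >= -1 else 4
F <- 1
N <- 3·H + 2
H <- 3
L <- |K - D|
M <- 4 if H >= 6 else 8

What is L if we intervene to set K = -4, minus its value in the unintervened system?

The intervention breaks the incoming arrows to K: K <- min(H, F) - 1 no longer applies, and K = -4.
D = 2 if F >= -1 else 4  [with F=1]  = 2
L = |K - D|  [with K=-4, D=2]  = 6
Without intervention: K = min(H, F) - 1  [with H=3, F=1]  = 0; D = 2 if F >= -1 else 4  [with F=1]  = 2; L = |K - D|  [with K=0, D=2]  = 2.
Change = 6 − 2 = 4.

4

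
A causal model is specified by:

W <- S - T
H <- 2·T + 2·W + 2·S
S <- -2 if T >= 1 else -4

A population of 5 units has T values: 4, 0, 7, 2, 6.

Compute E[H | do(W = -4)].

-5.2

do(W=-4) breaks W's dependence on T. With W=-4 fixed, H across the units is -4, -16, 2, -8, 0, mean -5.2.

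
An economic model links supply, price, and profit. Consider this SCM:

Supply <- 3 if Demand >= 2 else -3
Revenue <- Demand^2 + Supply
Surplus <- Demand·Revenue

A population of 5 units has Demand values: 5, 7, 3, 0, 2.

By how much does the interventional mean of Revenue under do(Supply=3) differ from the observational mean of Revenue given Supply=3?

Under do(Supply=3), Supply's equation is replaced by Supply=3 for every unit. Per-unit Revenue: 28, 52, 12, 3, 7. Mean = 20.4.
E[Revenue|Supply=3] averages over only the 4 units with Supply=3 (Demand = 5, 7, 3, 2): Revenue = 28, 52, 12, 7, mean 24.75.
Difference = 20.4 − 24.75 = -4.35.

-4.35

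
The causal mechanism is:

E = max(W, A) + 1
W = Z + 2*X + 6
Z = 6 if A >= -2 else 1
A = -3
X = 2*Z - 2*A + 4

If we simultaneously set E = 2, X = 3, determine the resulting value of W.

13

Under do(E = 2, X = 3), each intervened variable's structural equation is replaced by its fixed value.
Z = 6 if A >= -2 else 1  [with A=-3]  = 1
W = Z + 2*X + 6  [with Z=1, X=3]  = 13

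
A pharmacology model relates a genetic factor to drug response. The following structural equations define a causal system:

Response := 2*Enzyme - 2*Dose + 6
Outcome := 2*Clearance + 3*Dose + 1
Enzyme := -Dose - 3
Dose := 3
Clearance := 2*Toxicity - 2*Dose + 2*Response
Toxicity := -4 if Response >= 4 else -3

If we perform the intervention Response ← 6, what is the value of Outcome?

The intervention breaks the incoming arrows to Response: Response := 2*Enzyme - 2*Dose + 6 no longer applies, and Response = 6.
Toxicity = -4 if Response >= 4 else -3  [with Response=6]  = -4
Clearance = 2*Toxicity - 2*Dose + 2*Response  [with Toxicity=-4, Dose=3, Response=6]  = -2
Outcome = 2*Clearance + 3*Dose + 1  [with Clearance=-2, Dose=3]  = 6

6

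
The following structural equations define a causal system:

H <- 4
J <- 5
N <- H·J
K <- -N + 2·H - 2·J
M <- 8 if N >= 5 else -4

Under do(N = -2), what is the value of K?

The intervention breaks the incoming arrows to N: N <- H·J no longer applies, and N = -2.
K = -N + 2·H - 2·J  [with N=-2, H=4, J=5]  = 0

0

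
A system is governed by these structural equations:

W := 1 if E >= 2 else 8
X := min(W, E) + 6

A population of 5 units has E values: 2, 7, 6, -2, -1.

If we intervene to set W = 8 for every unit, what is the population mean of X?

8.4

Under do(W=8), W's equation is replaced by W=8 for every unit. Per-unit X: 8, 13, 12, 4, 5. Mean = 8.4.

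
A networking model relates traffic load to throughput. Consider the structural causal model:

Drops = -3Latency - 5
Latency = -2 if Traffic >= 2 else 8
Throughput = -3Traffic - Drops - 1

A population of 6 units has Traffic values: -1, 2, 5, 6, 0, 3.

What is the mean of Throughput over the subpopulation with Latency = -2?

-14

Observing Latency=-2 restricts to units where Latency's equation naturally yields -2: Traffic ∈ {2, 5, 6, 3}. In that subpopulation Throughput = -8, -17, -20, -11, mean -14.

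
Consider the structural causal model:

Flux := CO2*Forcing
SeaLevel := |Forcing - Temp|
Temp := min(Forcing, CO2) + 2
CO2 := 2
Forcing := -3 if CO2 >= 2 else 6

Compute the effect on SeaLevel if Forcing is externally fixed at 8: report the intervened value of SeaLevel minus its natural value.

2

Under do(Forcing=8), the mechanism Forcing := -3 if CO2 >= 2 else 6 is discarded; Forcing is fixed at 8.
Temp = min(Forcing, CO2) + 2  [with Forcing=8, CO2=2]  = 4
SeaLevel = |Forcing - Temp|  [with Forcing=8, Temp=4]  = 4
Without intervention: Forcing = -3 if CO2 >= 2 else 6  [with CO2=2]  = -3; Temp = min(Forcing, CO2) + 2  [with Forcing=-3, CO2=2]  = -1; SeaLevel = |Forcing - Temp|  [with Forcing=-3, Temp=-1]  = 2.
Change = 4 − 2 = 2.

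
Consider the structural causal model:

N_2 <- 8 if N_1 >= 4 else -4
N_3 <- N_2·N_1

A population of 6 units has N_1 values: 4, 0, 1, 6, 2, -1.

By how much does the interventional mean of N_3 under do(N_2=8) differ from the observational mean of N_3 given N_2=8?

-24

The intervention sets N_2=8 in all 6 units regardless of N_1. Recomputing N_3 per unit gives 32, 0, 8, 48, 16, -8; average 16.
Observing N_2=8 restricts to units where N_2's equation naturally yields 8: N_1 ∈ {4, 6}. In that subpopulation N_3 = 32, 48, mean 40.
Difference = 16 − 40 = -24.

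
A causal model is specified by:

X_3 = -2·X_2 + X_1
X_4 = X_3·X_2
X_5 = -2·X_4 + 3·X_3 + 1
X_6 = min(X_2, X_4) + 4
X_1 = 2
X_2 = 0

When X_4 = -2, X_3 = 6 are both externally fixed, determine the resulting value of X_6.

The joint intervention fixes X_4 = -2, X_3 = 6, removing each variable's own equation.
X_6 = min(X_2, X_4) + 4  [with X_2=0, X_4=-2]  = 2

2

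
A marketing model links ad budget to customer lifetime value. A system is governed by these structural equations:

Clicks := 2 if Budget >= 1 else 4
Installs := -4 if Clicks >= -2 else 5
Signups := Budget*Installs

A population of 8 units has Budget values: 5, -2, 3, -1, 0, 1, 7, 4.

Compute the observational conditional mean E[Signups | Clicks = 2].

-16

Conditioning on Clicks=2 selects the 5 unit(s) with Budget ∈ {5, 3, 1, 7, 4}. Their Signups values: -20, -12, -4, -28, -16. Mean = -16.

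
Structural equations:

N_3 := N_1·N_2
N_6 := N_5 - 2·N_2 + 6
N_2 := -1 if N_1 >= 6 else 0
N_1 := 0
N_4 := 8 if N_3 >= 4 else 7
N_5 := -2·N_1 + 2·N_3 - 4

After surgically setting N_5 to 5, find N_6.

The intervention breaks the incoming arrows to N_5: N_5 := -2·N_1 + 2·N_3 - 4 no longer applies, and N_5 = 5.
N_2 = -1 if N_1 >= 6 else 0  [with N_1=0]  = 0
N_6 = N_5 - 2·N_2 + 6  [with N_5=5, N_2=0]  = 11

11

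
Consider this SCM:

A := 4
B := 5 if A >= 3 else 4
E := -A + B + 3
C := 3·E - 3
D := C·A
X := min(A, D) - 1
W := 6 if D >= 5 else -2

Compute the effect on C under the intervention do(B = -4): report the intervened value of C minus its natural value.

-27

Under do(B=-4), the mechanism B := 5 if A >= 3 else 4 is discarded; B is fixed at -4.
E = -A + B + 3  [with A=4, B=-4]  = -5
C = 3·E - 3  [with E=-5]  = -18
Without intervention: B = 5 if A >= 3 else 4  [with A=4]  = 5; E = -A + B + 3  [with A=4, B=5]  = 4; C = 3·E - 3  [with E=4]  = 9.
Change = -18 − 9 = -27.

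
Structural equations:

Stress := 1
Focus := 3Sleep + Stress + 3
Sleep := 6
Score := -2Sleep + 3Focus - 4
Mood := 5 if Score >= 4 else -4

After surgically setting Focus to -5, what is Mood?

-4

do(Focus=-5) replaces the equation Focus := 3Sleep + Stress + 3 with the constant Focus = -5.
Score = -2Sleep + 3Focus - 4  [with Sleep=6, Focus=-5]  = -31
Mood = 5 if Score >= 4 else -4  [with Score=-31]  = -4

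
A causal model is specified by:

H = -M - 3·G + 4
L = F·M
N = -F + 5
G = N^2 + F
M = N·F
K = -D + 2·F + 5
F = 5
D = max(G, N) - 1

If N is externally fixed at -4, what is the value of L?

-100

Under do(N=-4), the mechanism N = -F + 5 is discarded; N is fixed at -4.
M = N·F  [with N=-4, F=5]  = -20
L = F·M  [with F=5, M=-20]  = -100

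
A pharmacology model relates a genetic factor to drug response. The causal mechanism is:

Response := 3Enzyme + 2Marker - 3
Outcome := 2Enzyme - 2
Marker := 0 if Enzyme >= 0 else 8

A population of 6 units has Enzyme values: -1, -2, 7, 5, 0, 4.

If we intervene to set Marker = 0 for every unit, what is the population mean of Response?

3.5

The intervention sets Marker=0 in all 6 units regardless of Enzyme. Recomputing Response per unit gives -6, -9, 18, 12, -3, 9; average 3.5.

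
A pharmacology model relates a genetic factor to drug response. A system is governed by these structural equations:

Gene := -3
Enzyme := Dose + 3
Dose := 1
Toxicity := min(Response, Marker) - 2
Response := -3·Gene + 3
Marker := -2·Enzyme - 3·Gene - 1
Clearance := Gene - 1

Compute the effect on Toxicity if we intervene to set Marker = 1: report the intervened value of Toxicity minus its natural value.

1

Under do(Marker=1), the mechanism Marker := -2·Enzyme - 3·Gene - 1 is discarded; Marker is fixed at 1.
Response = -3·Gene + 3  [with Gene=-3]  = 12
Toxicity = min(Response, Marker) - 2  [with Response=12, Marker=1]  = -1
Without intervention: Enzyme = Dose + 3  [with Dose=1]  = 4; Marker = -2·Enzyme - 3·Gene - 1  [with Enzyme=4, Gene=-3]  = 0; Response = -3·Gene + 3  [with Gene=-3]  = 12; Toxicity = min(Response, Marker) - 2  [with Response=12, Marker=0]  = -2.
Change = -1 − (-2) = 1.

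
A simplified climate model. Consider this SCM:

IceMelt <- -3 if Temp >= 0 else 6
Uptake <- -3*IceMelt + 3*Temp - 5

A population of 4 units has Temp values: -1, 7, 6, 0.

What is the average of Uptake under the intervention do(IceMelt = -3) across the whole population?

do(IceMelt=-3) breaks IceMelt's dependence on Temp. With IceMelt=-3 fixed, Uptake across the units is 1, 25, 22, 4, mean 13.

13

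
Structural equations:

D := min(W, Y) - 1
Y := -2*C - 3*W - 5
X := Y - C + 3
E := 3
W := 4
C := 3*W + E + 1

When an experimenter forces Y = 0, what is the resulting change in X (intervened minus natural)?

Intervening sets Y = 0 and removes its equation (Y := -2*C - 3*W - 5).
C = 3*W + E + 1  [with W=4, E=3]  = 16
X = Y - C + 3  [with Y=0, C=16]  = -13
Without intervention: C = 3*W + E + 1  [with W=4, E=3]  = 16; Y = -2*C - 3*W - 5  [with C=16, W=4]  = -49; X = Y - C + 3  [with Y=-49, C=16]  = -62.
Change = -13 − (-62) = 49.

49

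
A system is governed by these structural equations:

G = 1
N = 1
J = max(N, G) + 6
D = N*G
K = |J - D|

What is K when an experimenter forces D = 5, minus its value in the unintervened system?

Intervening sets D = 5 and removes its equation (D = N*G).
J = max(N, G) + 6  [with N=1, G=1]  = 7
K = |J - D|  [with J=7, D=5]  = 2
Without intervention: J = max(N, G) + 6  [with N=1, G=1]  = 7; D = N*G  [with N=1, G=1]  = 1; K = |J - D|  [with J=7, D=1]  = 6.
Change = 2 − 6 = -4.

-4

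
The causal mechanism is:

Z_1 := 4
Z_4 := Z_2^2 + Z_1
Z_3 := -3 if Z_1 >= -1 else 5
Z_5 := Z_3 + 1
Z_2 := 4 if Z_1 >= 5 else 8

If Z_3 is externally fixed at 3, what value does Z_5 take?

4

do(Z_3=3) replaces the equation Z_3 := -3 if Z_1 >= -1 else 5 with the constant Z_3 = 3.
Z_5 = Z_3 + 1  [with Z_3=3]  = 4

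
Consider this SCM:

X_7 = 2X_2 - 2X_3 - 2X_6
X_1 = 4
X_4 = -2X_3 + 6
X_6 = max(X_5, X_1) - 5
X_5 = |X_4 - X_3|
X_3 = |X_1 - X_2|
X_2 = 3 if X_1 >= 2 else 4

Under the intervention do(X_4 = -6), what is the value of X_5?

Intervening sets X_4 = -6 and removes its equation (X_4 = -2X_3 + 6).
X_2 = 3 if X_1 >= 2 else 4  [with X_1=4]  = 3
X_3 = |X_1 - X_2|  [with X_1=4, X_2=3]  = 1
X_5 = |X_4 - X_3|  [with X_4=-6, X_3=1]  = 7

7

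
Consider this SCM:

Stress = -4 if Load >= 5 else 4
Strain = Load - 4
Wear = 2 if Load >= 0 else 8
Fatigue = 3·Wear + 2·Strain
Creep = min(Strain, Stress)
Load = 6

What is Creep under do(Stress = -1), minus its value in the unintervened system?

3

Under do(Stress=-1), the mechanism Stress = -4 if Load >= 5 else 4 is discarded; Stress is fixed at -1.
Strain = Load - 4  [with Load=6]  = 2
Creep = min(Strain, Stress)  [with Strain=2, Stress=-1]  = -1
Without intervention: Stress = -4 if Load >= 5 else 4  [with Load=6]  = -4; Strain = Load - 4  [with Load=6]  = 2; Creep = min(Strain, Stress)  [with Strain=2, Stress=-4]  = -4.
Change = -1 − (-4) = 3.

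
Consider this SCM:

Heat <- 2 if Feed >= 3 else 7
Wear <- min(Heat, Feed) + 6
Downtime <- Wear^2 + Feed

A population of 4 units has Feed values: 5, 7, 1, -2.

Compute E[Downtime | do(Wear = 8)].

Every unit gets Wear=8 under the intervention. Downtime values become 69, 71, 65, 62; E[Downtime|do(Wear=8)] = 66.75.

66.75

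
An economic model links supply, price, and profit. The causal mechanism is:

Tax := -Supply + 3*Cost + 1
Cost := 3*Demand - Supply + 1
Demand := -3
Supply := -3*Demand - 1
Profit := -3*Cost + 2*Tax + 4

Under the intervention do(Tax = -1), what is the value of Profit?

Intervening sets Tax = -1 and removes its equation (Tax := -Supply + 3*Cost + 1).
Supply = -3*Demand - 1  [with Demand=-3]  = 8
Cost = 3*Demand - Supply + 1  [with Demand=-3, Supply=8]  = -16
Profit = -3*Cost + 2*Tax + 4  [with Cost=-16, Tax=-1]  = 50

50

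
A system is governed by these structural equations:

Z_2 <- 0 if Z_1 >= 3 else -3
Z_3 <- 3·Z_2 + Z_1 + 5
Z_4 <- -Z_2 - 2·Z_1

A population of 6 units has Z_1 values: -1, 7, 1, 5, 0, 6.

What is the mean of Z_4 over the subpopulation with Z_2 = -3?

E[Z_4|Z_2=-3] averages over only the 3 units with Z_2=-3 (Z_1 = -1, 1, 0): Z_4 = 5, 1, 3, mean 3.

3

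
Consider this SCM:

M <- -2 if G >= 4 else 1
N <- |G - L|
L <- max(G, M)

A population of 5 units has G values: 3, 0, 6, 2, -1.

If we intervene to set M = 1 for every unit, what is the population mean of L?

2.6

The intervention sets M=1 in all 5 units regardless of G. Recomputing L per unit gives 3, 1, 6, 2, 1; average 2.6.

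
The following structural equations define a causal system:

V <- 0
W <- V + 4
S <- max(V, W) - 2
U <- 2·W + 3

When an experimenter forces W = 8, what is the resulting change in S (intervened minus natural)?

The intervention breaks the incoming arrows to W: W <- V + 4 no longer applies, and W = 8.
S = max(V, W) - 2  [with V=0, W=8]  = 6
Without intervention: W = V + 4  [with V=0]  = 4; S = max(V, W) - 2  [with V=0, W=4]  = 2.
Change = 6 − 2 = 4.

4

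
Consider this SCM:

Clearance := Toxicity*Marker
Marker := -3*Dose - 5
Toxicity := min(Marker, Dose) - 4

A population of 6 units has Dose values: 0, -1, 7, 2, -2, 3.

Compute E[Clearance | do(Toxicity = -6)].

57

do(Toxicity=-6) breaks Toxicity's dependence on Dose. With Toxicity=-6 fixed, Clearance across the units is 30, 12, 156, 66, -6, 84, mean 57.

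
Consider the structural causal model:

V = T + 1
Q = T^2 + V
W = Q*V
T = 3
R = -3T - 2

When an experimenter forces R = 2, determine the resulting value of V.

4

Under do(R=2), the mechanism R = -3T - 2 is discarded; R is fixed at 2.
No directed path runs from R to V, so V keeps its natural value.
V = T + 1  [with T=3]  = 4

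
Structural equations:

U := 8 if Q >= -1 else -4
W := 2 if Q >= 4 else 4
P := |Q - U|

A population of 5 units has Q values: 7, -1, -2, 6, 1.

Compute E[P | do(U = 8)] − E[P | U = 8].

Under do(U=8), U's equation is replaced by U=8 for every unit. Per-unit P: 1, 9, 10, 2, 7. Mean = 5.8.
Conditioning on U=8 selects the 4 unit(s) with Q ∈ {7, -1, 6, 1}. Their P values: 1, 9, 2, 7. Mean = 4.75.
Difference = 5.8 − 4.75 = 1.05.

1.05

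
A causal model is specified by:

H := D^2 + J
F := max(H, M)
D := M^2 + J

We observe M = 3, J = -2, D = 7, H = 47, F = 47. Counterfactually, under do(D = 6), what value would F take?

do(D=6) replaces the equation D := M^2 + J with the constant D = 6.
H = D^2 + J  [with D=6, J=-2]  = 34
F = max(H, M)  [with H=34, M=3]  = 34

34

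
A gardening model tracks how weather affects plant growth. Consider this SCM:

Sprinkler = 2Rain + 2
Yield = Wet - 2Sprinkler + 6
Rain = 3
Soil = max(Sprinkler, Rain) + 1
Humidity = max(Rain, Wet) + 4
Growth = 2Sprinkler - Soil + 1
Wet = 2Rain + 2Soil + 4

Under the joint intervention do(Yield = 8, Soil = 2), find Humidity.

18

Setting Yield = 8, Soil = 2 by intervention discards those variables' equations.
Wet = 2Rain + 2Soil + 4  [with Rain=3, Soil=2]  = 14
Humidity = max(Rain, Wet) + 4  [with Rain=3, Wet=14]  = 18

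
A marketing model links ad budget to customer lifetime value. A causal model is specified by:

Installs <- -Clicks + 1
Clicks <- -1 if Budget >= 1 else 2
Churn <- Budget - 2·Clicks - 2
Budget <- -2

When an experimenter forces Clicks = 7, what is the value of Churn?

-18

Under do(Clicks=7), the mechanism Clicks <- -1 if Budget >= 1 else 2 is discarded; Clicks is fixed at 7.
Churn = Budget - 2·Clicks - 2  [with Budget=-2, Clicks=7]  = -18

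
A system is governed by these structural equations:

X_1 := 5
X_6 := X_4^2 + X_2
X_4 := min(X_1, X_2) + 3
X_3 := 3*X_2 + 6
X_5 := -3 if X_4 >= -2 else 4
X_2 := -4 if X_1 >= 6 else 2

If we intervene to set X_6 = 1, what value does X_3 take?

do(X_6=1) replaces the equation X_6 := X_4^2 + X_2 with the constant X_6 = 1.
X_3 is not downstream of the intervention, so its value is determined by the original equations.
X_2 = -4 if X_1 >= 6 else 2  [with X_1=5]  = 2
X_3 = 3*X_2 + 6  [with X_2=2]  = 12

12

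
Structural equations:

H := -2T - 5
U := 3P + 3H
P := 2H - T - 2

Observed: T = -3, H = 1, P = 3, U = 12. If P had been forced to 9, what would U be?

30

The intervention breaks the incoming arrows to P: P := 2H - T - 2 no longer applies, and P = 9.
H = -2T - 5  [with T=-3]  = 1
U = 3P + 3H  [with P=9, H=1]  = 30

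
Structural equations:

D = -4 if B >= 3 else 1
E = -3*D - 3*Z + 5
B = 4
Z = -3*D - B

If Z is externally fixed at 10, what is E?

-13

The intervention breaks the incoming arrows to Z: Z = -3*D - B no longer applies, and Z = 10.
D = -4 if B >= 3 else 1  [with B=4]  = -4
E = -3*D - 3*Z + 5  [with D=-4, Z=10]  = -13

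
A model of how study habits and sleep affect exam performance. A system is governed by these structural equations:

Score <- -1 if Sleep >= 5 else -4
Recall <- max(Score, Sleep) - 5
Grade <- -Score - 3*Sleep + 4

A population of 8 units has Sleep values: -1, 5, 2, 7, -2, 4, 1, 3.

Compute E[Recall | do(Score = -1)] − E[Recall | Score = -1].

The intervention sets Score=-1 in all 8 units regardless of Sleep. Recomputing Recall per unit gives -6, 0, -3, 2, -6, -1, -4, -2; average -2.5.
E[Recall|Score=-1] averages over only the 2 units with Score=-1 (Sleep = 5, 7): Recall = 0, 2, mean 1.
Difference = -2.5 − 1 = -3.5.

-3.5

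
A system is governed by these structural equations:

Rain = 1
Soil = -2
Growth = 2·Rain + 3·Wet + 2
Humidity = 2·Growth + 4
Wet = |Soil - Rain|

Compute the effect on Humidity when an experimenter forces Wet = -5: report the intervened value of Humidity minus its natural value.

do(Wet=-5) replaces the equation Wet = |Soil - Rain| with the constant Wet = -5.
Growth = 2·Rain + 3·Wet + 2  [with Rain=1, Wet=-5]  = -11
Humidity = 2·Growth + 4  [with Growth=-11]  = -18
Without intervention: Wet = |Soil - Rain|  [with Soil=-2, Rain=1]  = 3; Growth = 2·Rain + 3·Wet + 2  [with Rain=1, Wet=3]  = 13; Humidity = 2·Growth + 4  [with Growth=13]  = 30.
Change = -18 − 30 = -48.

-48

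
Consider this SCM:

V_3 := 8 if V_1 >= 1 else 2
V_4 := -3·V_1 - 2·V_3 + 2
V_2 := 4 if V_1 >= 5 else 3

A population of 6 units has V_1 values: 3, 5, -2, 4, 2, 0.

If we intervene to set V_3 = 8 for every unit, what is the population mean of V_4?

Under do(V_3=8), V_3's equation is replaced by V_3=8 for every unit. Per-unit V_4: -23, -29, -8, -26, -20, -14. Mean = -20.

-20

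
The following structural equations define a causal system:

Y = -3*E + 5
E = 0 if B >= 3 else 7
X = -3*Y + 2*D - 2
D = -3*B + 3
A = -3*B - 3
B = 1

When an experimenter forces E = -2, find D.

Under do(E=-2), the mechanism E = 0 if B >= 3 else 7 is discarded; E is fixed at -2.
Since D is not a descendant of the intervened variable, it is unaffected.
D = -3*B + 3  [with B=1]  = 0

0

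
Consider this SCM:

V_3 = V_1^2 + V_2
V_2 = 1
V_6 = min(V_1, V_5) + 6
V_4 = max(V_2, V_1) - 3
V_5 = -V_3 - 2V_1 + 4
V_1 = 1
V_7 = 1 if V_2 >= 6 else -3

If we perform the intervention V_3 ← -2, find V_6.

The intervention breaks the incoming arrows to V_3: V_3 = V_1^2 + V_2 no longer applies, and V_3 = -2.
V_5 = -V_3 - 2V_1 + 4  [with V_3=-2, V_1=1]  = 4
V_6 = min(V_1, V_5) + 6  [with V_1=1, V_5=4]  = 7

7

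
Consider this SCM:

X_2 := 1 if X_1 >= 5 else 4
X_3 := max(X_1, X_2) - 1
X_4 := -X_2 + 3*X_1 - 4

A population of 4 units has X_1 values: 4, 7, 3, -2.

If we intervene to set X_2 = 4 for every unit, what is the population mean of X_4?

do(X_2=4) breaks X_2's dependence on X_1. With X_2=4 fixed, X_4 across the units is 4, 13, 1, -14, mean 1.

1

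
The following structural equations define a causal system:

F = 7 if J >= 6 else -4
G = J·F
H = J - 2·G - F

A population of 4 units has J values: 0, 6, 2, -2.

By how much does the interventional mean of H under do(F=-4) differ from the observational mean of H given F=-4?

Under do(F=-4), F's equation is replaced by F=-4 for every unit. Per-unit H: 4, 58, 22, -14. Mean = 17.5.
E[H|F=-4] averages over only the 3 units with F=-4 (J = 0, 2, -2): H = 4, 22, -14, mean 4.
Difference = 17.5 − 4 = 13.5.

13.5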